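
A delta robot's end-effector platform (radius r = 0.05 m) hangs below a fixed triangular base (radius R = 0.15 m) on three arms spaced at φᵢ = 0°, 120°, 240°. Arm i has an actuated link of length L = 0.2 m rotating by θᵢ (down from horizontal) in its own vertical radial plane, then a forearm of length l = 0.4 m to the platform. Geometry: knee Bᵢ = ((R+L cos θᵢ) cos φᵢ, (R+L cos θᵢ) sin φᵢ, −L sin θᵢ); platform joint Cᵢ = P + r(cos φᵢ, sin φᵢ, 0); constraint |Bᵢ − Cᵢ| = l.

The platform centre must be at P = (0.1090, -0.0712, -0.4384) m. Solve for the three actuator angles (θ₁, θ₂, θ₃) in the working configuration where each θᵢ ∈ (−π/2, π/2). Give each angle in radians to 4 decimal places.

θ₁ = 0.4362, θ₂ = 1.1344, θ₃ = 0.7852

φ1=0.0° → target in arm frame (0.1090, -0.0712)
  A=-0.0090, B=-0.4384, C=(l²−L²−A²−y'²−z²)/(2L)=-0.1934
  θ1 = atan2(B,A) + arccos(C/0.4385) = 0.4362
φ2=120.0° → target in arm frame (-0.1162, -0.0588)
  e−x'=0.2162;  (l²−L²−(e−x')²−y'²−z²)/2L = -0.3059
  γ=atan2(-0.4384,0.2162)=-1.1127;  ψ=arccos(-0.6259)=2.2471;  θ2=γ+ψ≈1.1344
arm 3 (φ=240.0°): x'=0.0072, y'=0.1300
  A=0.0928, B=-0.4384, C=(l²−L²−A²−y'²−z²)/(2L)=-0.2443
  γ=atan2(-0.4384,0.0928)=-1.3621;  ψ=arccos(-0.5451)=2.1473;  θ3=γ+ψ≈0.7852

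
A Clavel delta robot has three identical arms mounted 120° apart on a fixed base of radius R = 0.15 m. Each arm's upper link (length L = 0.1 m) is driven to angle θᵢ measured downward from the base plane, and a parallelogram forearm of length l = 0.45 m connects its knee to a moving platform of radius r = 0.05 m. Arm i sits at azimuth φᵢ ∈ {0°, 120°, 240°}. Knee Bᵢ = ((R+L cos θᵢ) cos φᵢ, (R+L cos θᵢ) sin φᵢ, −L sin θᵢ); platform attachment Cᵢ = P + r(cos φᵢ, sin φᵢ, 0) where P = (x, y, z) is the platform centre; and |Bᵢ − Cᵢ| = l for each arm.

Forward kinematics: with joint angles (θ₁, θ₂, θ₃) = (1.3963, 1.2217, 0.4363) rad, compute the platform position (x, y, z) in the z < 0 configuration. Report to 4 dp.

(-0.0848, -0.1012, -0.4876)

φ1=0.0°: virtual centre (0.1174, 0.0000, -0.0985), radius l
S2 = (0.1342·cos120.0°, 0.1342·sin120.0°, -0.0940) = (-0.0671, 0.1162, -0.0940)
S3 = (0.1906·cos240.0°, 0.1906·sin240.0°, -0.0423) = (-0.0953, -0.1651, -0.0423)
subtract pairs → two planes through P
linear system: -0.3689x+0.2324y = 0.0034−0.0090z; -0.4254x+-0.3302y = 0.0147−0.1124z
det = 0.2207;  x = -0.0205+0.1319z,  y = -0.0180+0.1706z
quadratic in z: (1.0465)z²+(0.1544)z+(-0.1735)=0, √Δ=0.8660 → z ∈ {-0.4876, 0.3400}; z = -0.4876 (taking z<0)
x = -0.0848, y = -0.1012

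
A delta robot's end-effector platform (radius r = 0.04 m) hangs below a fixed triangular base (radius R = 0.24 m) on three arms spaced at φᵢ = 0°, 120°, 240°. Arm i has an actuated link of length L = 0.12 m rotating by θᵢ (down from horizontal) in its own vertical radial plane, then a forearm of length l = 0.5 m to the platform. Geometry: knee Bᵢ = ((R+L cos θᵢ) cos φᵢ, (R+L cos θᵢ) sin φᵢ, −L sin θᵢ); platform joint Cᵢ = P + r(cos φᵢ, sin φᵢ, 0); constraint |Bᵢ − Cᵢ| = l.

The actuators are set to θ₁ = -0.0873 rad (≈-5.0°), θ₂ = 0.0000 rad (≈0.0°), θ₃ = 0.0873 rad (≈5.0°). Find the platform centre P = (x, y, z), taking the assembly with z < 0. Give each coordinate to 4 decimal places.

(0.0125, 0.0074, -0.3841)

S1 = (0.3195·cos0.0°, 0.3195·sin0.0°, 0.0105) = (0.3195, 0.0000, 0.0105)
S2 = (0.3200·cos120.0°, 0.3200·sin120.0°, 0.0000) = (-0.1600, 0.2771, 0.0000)
S3 = (0.3195·cos240.0°, 0.3195·sin240.0°, -0.0105) = (-0.1598, -0.2767, -0.0105)
|S₂|²−|S₁|² = 0.0002;  |S₃|²−|S₁|² = 0.0000
plane₁₂: -0.9591x+0.5543y+-0.0209z = 0.0002
Cramer: x(z) = -0.0001-0.0327z;  y(z) = 0.0002-0.0189z
sphere 1 gives Az²+Bz+C=0 with A=1.0014, B=0.0000, C=-0.1477;  B²−4AC=0.5917;  roots -0.3841, 0.3841;  negative root z = -0.3841
x = 0.0125, y = 0.0074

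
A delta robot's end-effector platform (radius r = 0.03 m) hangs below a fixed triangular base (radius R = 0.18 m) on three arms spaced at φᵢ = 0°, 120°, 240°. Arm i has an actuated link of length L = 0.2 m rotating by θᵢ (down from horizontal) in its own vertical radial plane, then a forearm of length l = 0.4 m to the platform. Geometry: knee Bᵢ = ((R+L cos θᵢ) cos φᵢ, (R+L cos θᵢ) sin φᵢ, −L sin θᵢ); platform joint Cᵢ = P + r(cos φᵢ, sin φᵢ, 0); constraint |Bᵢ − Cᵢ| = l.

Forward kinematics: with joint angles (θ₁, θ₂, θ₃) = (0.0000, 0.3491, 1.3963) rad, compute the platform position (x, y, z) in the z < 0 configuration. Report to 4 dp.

arm 1 at φ=0.0°: (R−r)+L cos θ1 = 0.3500;  S1 = (0.3500, 0.0000, 0.0000)
φ2=120.0°: virtual centre (-0.1690, 0.2927, -0.0684), radius l
S3 = (0.1847·cos240.0°, 0.1847·sin240.0°, -0.1970) = (-0.0924, -0.1600, -0.1970)
eliminate P² terms by subtracting sphere 1 from 2 and 3
linear system: -1.0379x+0.5853y = -0.0036−-0.1368z; -0.8847x+-0.3199y = -0.0496−-0.3939z
det = 0.8499;  x = 0.0355+-0.3228z,  y = 0.0568+-0.3386z
sphere 1 gives Az²+Bz+C=0 with A=1.2189, B=0.1646, C=-0.0579;  B²−4AC=0.3092;  roots -0.2956, 0.1606;  negative root z = -0.2956
x = 0.1309, y = 0.1569

(0.1309, 0.1569, -0.2956)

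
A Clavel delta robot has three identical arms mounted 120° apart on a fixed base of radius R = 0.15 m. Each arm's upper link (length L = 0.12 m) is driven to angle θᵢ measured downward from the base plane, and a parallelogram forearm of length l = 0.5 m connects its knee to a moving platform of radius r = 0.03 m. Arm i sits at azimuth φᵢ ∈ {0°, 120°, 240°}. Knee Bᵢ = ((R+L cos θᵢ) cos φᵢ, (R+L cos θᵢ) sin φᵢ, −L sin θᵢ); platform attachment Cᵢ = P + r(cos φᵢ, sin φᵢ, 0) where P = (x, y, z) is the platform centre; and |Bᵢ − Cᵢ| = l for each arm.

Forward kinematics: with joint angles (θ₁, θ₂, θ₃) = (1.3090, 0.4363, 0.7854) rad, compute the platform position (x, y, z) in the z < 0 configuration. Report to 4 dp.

(-0.1264, 0.0517, -0.5286)

arm 1 at φ=0.0°: ρ1 = 0.1511;  O1 = (0.1511, 0.0000, -0.1159)
arm 2 at φ=120.0°: ρ2 = 0.2288;  O2 = (-0.1144, 0.1981, -0.0507)
arm 3 at φ=240.0°: ρ3 = 0.2049;  O3 = (-0.1024, -0.1774, -0.0849)
|O₂|²−|O₁|² = 0.0186;  |O₃|²−|O₁|² = 0.0129
plane₁₂: -0.5309x+0.3962y+0.1304z = 0.0186
Cramer: x(z) = -0.0301+0.1821z;  y(z) = 0.0067-0.0851z
sphere 1 gives Az²+Bz+C=0 with A=1.0404, B=0.1647, C=-0.2037;  B²−4AC=0.8748;  roots -0.5286, 0.3703;  negative root z = -0.5286
x = -0.1264, y = 0.0517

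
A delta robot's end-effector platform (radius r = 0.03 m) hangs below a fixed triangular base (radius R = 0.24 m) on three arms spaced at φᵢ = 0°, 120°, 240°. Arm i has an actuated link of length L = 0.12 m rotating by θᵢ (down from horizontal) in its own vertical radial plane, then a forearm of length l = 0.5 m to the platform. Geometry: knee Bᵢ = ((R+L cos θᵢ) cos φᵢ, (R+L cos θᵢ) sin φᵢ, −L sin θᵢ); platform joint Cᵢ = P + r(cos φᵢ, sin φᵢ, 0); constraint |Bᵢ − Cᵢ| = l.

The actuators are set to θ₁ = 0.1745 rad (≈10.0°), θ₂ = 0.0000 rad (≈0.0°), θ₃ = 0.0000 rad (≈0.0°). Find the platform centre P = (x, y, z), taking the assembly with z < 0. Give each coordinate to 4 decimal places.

(-0.0169, 0.0000, -0.3826)

centre 1 = (0.3282·cos0.0°, 0.3282·sin0.0°, -0.0208) = (0.3282, 0.0000, -0.0208)
arm 2 at φ=120.0°: e+L cos θ2 = 0.3300;  centre 2 = (-0.1650, 0.2858, 0.0000)
centre 3 = (0.3300·cos240.0°, 0.3300·sin240.0°, 0.0000) = (-0.1650, -0.2858, 0.0000)
subtract pairs → two planes through P
plane₁₂: -0.9864x+0.5716y+0.0417z = 0.0008
det = 1.1276;  x = -0.0008+0.0422z,  y = 0.0000+0.0000z
sphere 1 gives Az²+Bz+C=0 with A=1.0018, B=0.0139, C=-0.1414;  B²−4AC=0.5666;  roots -0.3826, 0.3688;  negative root z = -0.3826
x = -0.0169, y = 0.0000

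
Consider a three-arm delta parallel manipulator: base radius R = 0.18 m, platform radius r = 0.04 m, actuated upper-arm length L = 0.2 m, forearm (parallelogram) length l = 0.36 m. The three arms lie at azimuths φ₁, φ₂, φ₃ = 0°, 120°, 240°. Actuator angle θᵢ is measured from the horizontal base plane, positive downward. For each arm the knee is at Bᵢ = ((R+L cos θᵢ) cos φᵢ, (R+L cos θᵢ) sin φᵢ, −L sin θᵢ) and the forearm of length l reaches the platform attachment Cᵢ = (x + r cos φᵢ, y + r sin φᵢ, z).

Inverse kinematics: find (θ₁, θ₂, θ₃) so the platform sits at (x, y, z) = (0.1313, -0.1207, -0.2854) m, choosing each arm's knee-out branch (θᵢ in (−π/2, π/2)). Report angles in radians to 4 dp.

θ₁ = 0.0874, θ₂ = 1.3965, θ₃ = 0.6111

arm 1 (φ=0.0°): x'=0.1313, y'=-0.1207
  e−x'=0.0087;  (l²−L²−(e−x')²−y'²−z²)/2L = -0.0162
  γ=atan2(-0.2854,0.0087)=-1.5403;  ψ=arccos(-0.0569)=1.6277;  θ1=γ+ψ≈0.0874
rotate P by −φ2: (-0.1702, -0.0534, -0.2854)
  e−x'=0.3102;  (l²−L²−(e−x')²−y'²−z²)/2L = -0.2273
  √(A²+B²)=0.4215;  θ2 = -0.7438+2.1403 ≈ 1.3965
φ3=240.0° → target in arm frame (0.0389, 0.1741)
  A=0.1011, B=-0.2854, C=(l²−L²−A²−y'²−z²)/(2L)=-0.0809
  γ=atan2(-0.2854,0.1011)=-1.2303;  ψ=arccos(-0.2673)=1.8414;  θ3=γ+ψ≈0.6111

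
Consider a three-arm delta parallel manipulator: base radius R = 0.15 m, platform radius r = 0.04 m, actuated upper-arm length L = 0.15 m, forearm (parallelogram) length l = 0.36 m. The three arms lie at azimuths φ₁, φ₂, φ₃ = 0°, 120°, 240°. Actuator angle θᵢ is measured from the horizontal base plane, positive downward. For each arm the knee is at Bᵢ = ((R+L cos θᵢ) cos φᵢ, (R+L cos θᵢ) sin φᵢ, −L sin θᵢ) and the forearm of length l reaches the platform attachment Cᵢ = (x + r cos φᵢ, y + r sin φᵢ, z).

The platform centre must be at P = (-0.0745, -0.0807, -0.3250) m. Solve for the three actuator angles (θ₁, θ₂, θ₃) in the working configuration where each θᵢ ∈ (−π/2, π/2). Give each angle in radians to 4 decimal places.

θ₁ = 0.8723, θ₂ = 0.6979, θ₃ = -0.0002

arm 1 (φ=0.0°): x'=-0.0745, y'=-0.0807
  e−x'=0.1845;  (l²−L²−(e−x')²−y'²−z²)/2L = -0.1303
  θ1 = atan2(B,A) + arccos(C/0.3737) = 0.8723
φ2=120.0° → target in arm frame (-0.0326, 0.1049)
  e−x'=0.1426;  (l²−L²−(e−x')²−y'²−z²)/2L = -0.0996
  γ=atan2(-0.3250,0.1426)=-1.1572;  ψ=arccos(-0.2805)=1.8551;  θ2=γ+ψ≈0.6979
φ3=240.0° → target in arm frame (0.1071, -0.0242)
  A=0.0029, B=-0.3250, C=(l²−L²−A²−y'²−z²)/(2L)=0.0029
  θ3 = atan2(B,A) + arccos(C/0.3250) = -0.0002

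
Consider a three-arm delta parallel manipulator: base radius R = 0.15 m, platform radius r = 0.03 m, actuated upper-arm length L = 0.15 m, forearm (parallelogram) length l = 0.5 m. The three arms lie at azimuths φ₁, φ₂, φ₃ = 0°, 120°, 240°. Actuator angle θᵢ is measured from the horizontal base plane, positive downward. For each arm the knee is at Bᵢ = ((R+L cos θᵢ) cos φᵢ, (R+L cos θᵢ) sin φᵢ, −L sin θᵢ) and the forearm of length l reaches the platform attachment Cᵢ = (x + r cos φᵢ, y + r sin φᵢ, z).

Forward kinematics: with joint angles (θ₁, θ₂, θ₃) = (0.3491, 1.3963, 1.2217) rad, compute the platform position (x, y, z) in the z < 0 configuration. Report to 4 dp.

arm 1 at φ=0.0°: e+L cos θ1 = 0.2610;  S1 = (0.2610, 0.0000, -0.0513)
arm 2 at φ=120.0°: e+L cos θ2 = 0.1460;  S2 = (-0.0730, 0.1265, -0.1477)
S3 = (0.1713·cos240.0°, 0.1713·sin240.0°, -0.1410) = (-0.0857, -0.1484, -0.1410)
eliminate P² terms by subtracting sphere 1 from 2 and 3
[-0.6679 0.2530 -0.1928]·P = -0.0276;  [-0.6932 -0.2967 -0.1793]·P = -0.0215
Cramer: x(z) = 0.0365-0.2746z;  y(z) = -0.0127+0.0373z
sphere 1 gives Az²+Bz+C=0 with A=1.0768, B=0.2249, C=-0.1968;  B²−4AC=0.8983;  roots -0.5446, 0.3357;  negative root z = -0.5446
x = 0.1860, y = -0.0330

(0.1860, -0.0330, -0.5446)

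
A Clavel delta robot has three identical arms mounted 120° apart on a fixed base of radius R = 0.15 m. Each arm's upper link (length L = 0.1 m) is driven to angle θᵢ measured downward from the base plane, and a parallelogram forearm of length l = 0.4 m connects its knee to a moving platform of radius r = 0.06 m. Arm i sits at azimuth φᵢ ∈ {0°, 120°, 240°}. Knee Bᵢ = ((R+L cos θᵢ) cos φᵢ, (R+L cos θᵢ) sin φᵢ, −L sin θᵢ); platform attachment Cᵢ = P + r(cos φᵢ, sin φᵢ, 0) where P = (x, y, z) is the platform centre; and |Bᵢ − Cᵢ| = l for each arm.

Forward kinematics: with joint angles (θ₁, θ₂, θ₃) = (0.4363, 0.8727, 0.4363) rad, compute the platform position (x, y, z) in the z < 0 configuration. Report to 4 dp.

O1 = (0.1806·cos0.0°, 0.1806·sin0.0°, -0.0423) = (0.1806, 0.0000, -0.0423)
O2 = (0.1543·cos120.0°, 0.1543·sin120.0°, -0.0766) = (-0.0771, 0.1336, -0.0766)
φ3=240.0°: virtual centre (-0.0903, -0.1564, -0.0423), radius l
subtract pairs → two planes through P
[-0.5155 0.2672 -0.0687]·P = -0.0047;  [-0.5419 -0.3129 0.0000]·P = 0.0000
det = 0.3061;  x = 0.0048+-0.0702z,  y = -0.0084+0.1216z
sphere 1 gives Az²+Bz+C=0 with A=1.0197, B=0.1072, C=-0.1272;  B²−4AC=0.5305;  roots -0.4097, 0.3046;  negative root z = -0.4097
x = 0.0336, y = -0.0582

(0.0336, -0.0582, -0.4097)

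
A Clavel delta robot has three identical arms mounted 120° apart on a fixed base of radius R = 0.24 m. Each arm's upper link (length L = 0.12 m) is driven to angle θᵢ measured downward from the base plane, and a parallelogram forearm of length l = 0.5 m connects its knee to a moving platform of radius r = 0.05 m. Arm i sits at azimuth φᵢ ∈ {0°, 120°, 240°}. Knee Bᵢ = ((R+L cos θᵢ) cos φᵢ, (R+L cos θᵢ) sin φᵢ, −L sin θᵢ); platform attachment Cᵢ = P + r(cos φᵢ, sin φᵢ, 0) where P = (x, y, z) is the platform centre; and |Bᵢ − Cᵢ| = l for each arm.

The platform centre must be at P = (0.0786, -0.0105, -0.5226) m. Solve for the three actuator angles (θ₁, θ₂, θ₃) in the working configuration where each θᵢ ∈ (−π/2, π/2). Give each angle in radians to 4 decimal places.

arm 1 (φ=0.0°): x'=0.0786, y'=-0.0105
  A=0.1114, B=-0.5226, C=(l²−L²−A²−y'²−z²)/(2L)=-0.2085
  θ1 = atan2(B,A) + arccos(C/0.5343) = 0.6108
φ2=120.0° → target in arm frame (-0.0484, -0.0628)
  A cos θ + B sin θ = C:  0.2384·cos θ + -0.5226·sin θ = -0.4095
  γ=atan2(-0.5226,0.2384)=-1.1428;  ψ=arccos(-0.7130)=2.3645;  θ2=γ+ψ≈1.2217
rotate P by −φ3: (-0.0302, 0.0733, -0.5226)
  A=0.2202, B=-0.5226, C=(l²−L²−A²−y'²−z²)/(2L)=-0.3807
  θ3 = atan2(B,A) + arccos(C/0.5671) = 1.1349

θ₁ = 0.6108, θ₂ = 1.2217, θ₃ = 1.1349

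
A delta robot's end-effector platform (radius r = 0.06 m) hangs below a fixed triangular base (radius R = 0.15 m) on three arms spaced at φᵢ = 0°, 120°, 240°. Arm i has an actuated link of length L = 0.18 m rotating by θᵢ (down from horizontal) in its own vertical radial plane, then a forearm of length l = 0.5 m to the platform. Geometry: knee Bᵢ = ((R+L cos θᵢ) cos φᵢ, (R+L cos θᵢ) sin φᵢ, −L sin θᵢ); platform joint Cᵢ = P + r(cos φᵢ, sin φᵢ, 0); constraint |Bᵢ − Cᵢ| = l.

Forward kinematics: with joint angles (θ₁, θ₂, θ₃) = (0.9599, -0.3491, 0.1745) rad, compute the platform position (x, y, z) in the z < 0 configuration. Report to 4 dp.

(-0.2248, 0.0836, -0.4086)

φ1=0.0°: virtual centre (0.1932, 0.0000, -0.1474), radius l
φ2=120.0°: virtual centre (-0.1296, 0.2244, 0.0616), radius l
arm 3 at φ=240.0°: e+L cos θ3 = 0.2673;  O3 = (-0.1336, -0.2315, -0.0313)
|O₂|²−|O₁|² = 0.0119;  |O₃|²−|O₁|² = 0.0133
[-0.6456 0.4488 0.4180]·P = 0.0119;  [-0.6538 -0.4629 0.2324]·P = 0.0133
Cramer: x(z) = -0.0194+0.5028z;  y(z) = -0.0014-0.2081z
quadratic in z: (1.2961)z²+(0.0817)z+(-0.1831)=0, √Δ=0.9776 → z ∈ {-0.4086, 0.3456}; z = -0.4086 (taking z<0)
x = -0.2248, y = 0.0836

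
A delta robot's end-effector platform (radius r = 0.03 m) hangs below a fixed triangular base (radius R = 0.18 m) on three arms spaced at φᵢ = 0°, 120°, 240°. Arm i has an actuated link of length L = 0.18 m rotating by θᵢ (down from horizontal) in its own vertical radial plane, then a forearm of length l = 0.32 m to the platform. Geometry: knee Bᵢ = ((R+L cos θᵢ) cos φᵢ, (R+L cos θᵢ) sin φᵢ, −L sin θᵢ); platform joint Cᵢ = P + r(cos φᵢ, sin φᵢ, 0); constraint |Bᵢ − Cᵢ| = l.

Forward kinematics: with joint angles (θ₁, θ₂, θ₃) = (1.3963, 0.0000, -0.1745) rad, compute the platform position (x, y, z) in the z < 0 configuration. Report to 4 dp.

φ1=0.0°: virtual centre (0.1813, 0.0000, -0.1773), radius l
arm 2 at φ=120.0°: ρ2 = 0.3300;  S2 = (-0.1650, 0.2858, 0.0000)
arm 3 at φ=240.0°: ρ3 = 0.3273;  S3 = (-0.1636, -0.2834, 0.0313)
eliminate P² terms by subtracting sphere 1 from 2 and 3
[-0.6925 0.5716 0.3545]·P = 0.0446;  [-0.6898 -0.5668 0.4170]·P = 0.0438
det = 0.7868;  x = -0.0640+0.5584z,  y = 0.0006+0.0562z
quadratic in z: (1.3150)z²+(0.0807)z+(-0.0108)=0, √Δ=0.2521 → z ∈ {-0.1266, 0.0652}; z = -0.1266 (taking z<0)
x = -0.1346, y = -0.0066

(-0.1346, -0.0066, -0.1266)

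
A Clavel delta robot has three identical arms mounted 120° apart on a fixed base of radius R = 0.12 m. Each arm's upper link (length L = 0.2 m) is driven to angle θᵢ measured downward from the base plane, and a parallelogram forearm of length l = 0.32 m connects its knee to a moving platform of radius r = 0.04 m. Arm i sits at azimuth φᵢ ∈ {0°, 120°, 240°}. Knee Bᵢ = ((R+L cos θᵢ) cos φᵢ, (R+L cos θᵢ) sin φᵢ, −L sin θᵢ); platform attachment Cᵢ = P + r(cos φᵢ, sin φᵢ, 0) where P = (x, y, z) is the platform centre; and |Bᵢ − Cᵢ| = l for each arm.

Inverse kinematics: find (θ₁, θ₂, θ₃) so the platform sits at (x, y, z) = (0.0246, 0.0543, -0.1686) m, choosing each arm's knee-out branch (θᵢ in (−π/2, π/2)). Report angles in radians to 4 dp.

φ1=0.0° → target in arm frame (0.0246, 0.0543)
  e−x'=0.0554;  (l²−L²−(e−x')²−y'²−z²)/2L = 0.0699
  γ=atan2(-0.1686,0.0554)=-1.2533;  ψ=arccos(0.3938)=1.1660;  θ1=γ+ψ≈-0.0873
φ2=120.0° → target in arm frame (0.0347, -0.0485)
  A=0.0453, B=-0.1686, C=(l²−L²−A²−y'²−z²)/(2L)=0.0739
  γ=atan2(-0.1686,0.0453)=-1.3085;  ψ=arccos(0.4236)=1.1334;  θ2=γ+ψ≈-0.1750
φ3=240.0° → target in arm frame (-0.0593, -0.0058)
  e−x'=0.1393;  (l²−L²−(e−x')²−y'²−z²)/2L = 0.0363
  γ=atan2(-0.1686,0.1393)=-0.8802;  ψ=arccos(0.1661)=1.4040;  θ3=γ+ψ≈0.5238

θ₁ = -0.0873, θ₂ = -0.1750, θ₃ = 0.5238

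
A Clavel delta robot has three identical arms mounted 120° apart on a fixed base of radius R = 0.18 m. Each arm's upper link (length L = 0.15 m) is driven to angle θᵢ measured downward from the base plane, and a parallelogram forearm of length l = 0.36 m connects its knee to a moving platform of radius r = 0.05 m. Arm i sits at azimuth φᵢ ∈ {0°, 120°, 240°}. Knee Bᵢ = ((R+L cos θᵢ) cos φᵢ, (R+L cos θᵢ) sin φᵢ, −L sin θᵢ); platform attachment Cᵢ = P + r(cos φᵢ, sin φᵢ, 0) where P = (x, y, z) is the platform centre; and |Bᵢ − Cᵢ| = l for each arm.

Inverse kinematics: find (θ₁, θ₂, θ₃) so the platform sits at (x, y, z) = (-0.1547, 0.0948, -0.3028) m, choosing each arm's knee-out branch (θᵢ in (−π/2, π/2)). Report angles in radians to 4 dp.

arm 1 (φ=0.0°): x'=-0.1547, y'=0.0948
  A=0.2847, B=-0.3028, C=(l²−L²−A²−y'²−z²)/(2L)=-0.2488
  √(A²+B²)=0.4156;  θ1 = -0.8162+2.2125 ≈ 1.3963
rotate P by −φ2: (0.1594, 0.0866, -0.3028)
  A=-0.0294, B=-0.3028, C=(l²−L²−A²−y'²−z²)/(2L)=0.0235
  √(A²+B²)=0.3042;  θ2 = -1.6677+1.4935 ≈ -0.1743
rotate P by −φ3: (-0.0047, -0.1814, -0.3028)
  e−x'=0.1347;  (l²−L²−(e−x')²−y'²−z²)/2L = -0.1188
  γ=atan2(-0.3028,0.1347)=-1.1521;  ψ=arccos(-0.3585)=1.9374;  θ3=γ+ψ≈0.7853

θ₁ = 1.3963, θ₂ = -0.1743, θ₃ = 0.7853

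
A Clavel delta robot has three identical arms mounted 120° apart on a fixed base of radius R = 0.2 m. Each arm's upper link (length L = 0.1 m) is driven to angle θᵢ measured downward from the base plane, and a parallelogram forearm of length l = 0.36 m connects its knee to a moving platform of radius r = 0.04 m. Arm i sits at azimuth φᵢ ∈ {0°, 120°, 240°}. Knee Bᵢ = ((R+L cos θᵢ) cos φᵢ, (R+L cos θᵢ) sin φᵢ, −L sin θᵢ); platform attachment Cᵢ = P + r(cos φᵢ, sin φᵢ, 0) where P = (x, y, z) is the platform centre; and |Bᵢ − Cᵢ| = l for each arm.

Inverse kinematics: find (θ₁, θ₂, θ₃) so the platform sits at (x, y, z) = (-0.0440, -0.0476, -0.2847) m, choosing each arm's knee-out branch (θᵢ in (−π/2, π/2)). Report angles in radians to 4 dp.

θ₁ = 0.6980, θ₂ = 0.5233, θ₃ = -0.1750

arm 1 (φ=0.0°): x'=-0.0440, y'=-0.0476
  e−x'=0.2040;  (l²−L²−(e−x')²−y'²−z²)/2L = -0.0267
  θ1 = atan2(B,A) + arccos(C/0.3502) = 0.6980
arm 2 (φ=120.0°): x'=-0.0192, y'=0.0619
  A=0.1792, B=-0.2847, C=(l²−L²−A²−y'²−z²)/(2L)=0.0130
  γ=atan2(-0.2847,0.1792)=-1.0090;  ψ=arccos(0.0385)=1.5323;  θ2=γ+ψ≈0.5233
rotate P by −φ3: (0.0632, -0.0143, -0.2847)
  e−x'=0.0968;  (l²−L²−(e−x')²−y'²−z²)/2L = 0.1449
  θ3 = atan2(B,A) + arccos(C/0.3007) = -0.1750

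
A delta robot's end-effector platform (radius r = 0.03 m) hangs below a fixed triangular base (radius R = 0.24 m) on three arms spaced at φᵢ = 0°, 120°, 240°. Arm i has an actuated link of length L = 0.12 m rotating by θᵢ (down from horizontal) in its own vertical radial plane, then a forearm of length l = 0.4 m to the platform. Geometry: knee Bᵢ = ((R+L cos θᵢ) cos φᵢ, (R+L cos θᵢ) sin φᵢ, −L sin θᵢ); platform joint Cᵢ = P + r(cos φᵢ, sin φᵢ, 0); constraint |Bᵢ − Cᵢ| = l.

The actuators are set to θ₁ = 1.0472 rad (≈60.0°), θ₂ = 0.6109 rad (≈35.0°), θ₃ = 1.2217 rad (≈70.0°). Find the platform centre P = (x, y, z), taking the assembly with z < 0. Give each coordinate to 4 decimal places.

(-0.0136, 0.0585, -0.3799)

arm 1 at φ=0.0°: ρ1 = 0.2700;  centre 1 = (0.2700, 0.0000, -0.1039)
centre 2 = (0.3083·cos120.0°, 0.3083·sin120.0°, -0.0688) = (-0.1541, 0.2670, -0.0688)
φ3=240.0°: virtual centre (-0.1255, -0.2174, -0.1128), radius l
|centre ₂|²−|centre ₁|² = 0.0161;  |centre ₃|²−|centre ₁|² = -0.0080
[-0.8483 0.5340 0.0702]·P = 0.0161;  [-0.7910 -0.4348 -0.0177]·P = -0.0080
det = 0.7913;  x = -0.0035+0.0266z,  y = 0.0246+-0.0891z
into |P−centre ₁|² = l²: 1.0087z² + 0.1889z + -0.0738 = 0;  Δ = 0.3335;  z = -0.3799 or 0.1926 → z<0 root = -0.3799
x = -0.0136, y = 0.0585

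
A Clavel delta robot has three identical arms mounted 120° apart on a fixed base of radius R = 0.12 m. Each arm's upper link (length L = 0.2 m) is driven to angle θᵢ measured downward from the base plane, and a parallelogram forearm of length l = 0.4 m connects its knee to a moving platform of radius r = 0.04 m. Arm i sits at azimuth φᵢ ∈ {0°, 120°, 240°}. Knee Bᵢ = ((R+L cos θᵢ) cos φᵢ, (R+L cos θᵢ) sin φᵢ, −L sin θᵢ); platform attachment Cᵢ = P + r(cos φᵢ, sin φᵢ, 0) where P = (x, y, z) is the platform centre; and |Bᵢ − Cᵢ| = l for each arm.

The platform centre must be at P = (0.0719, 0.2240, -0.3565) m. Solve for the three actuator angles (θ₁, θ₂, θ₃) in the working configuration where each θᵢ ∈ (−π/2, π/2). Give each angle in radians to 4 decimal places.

θ₁ = 0.4364, θ₂ = 0.0875, θ₃ = 1.3088

arm 1 (φ=0.0°): x'=0.0719, y'=0.2240
  A cos θ + B sin θ = C:  0.0081·cos θ + -0.3565·sin θ = -0.1433
  θ1 = atan2(B,A) + arccos(C/0.3566) = 0.4364
rotate P by −φ2: (0.1580, -0.1743, -0.3565)
  A cos θ + B sin θ = C:  -0.0780·cos θ + -0.3565·sin θ = -0.1089
  θ2 = atan2(B,A) + arccos(C/0.3649) = 0.0875
rotate P by −φ3: (-0.2299, -0.0497, -0.3565)
  e−x'=0.3099;  (l²−L²−(e−x')²−y'²−z²)/2L = -0.2641
  θ3 = atan2(B,A) + arccos(C/0.4724) = 1.3088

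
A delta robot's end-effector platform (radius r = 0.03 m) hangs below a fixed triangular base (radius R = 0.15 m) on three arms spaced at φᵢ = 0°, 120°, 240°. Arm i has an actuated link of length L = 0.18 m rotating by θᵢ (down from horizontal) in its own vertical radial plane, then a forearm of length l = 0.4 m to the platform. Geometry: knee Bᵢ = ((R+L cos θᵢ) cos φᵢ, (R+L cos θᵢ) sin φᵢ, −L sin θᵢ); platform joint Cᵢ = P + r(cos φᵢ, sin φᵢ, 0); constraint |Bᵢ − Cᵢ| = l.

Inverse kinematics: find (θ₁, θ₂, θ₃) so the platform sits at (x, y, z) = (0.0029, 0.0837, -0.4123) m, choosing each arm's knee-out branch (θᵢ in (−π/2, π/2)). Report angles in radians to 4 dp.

θ₁ = 0.6981, θ₂ = 0.4364, θ₃ = 0.9600

arm 1 (φ=0.0°): x'=0.0029, y'=0.0837
  A cos θ + B sin θ = C:  0.1171·cos θ + -0.4123·sin θ = -0.1753
  √(A²+B²)=0.4286;  θ1 = -1.2941+1.9922 ≈ 0.6981
rotate P by −φ2: (0.0710, -0.0444, -0.4123)
  A=0.0490, B=-0.4123, C=(l²−L²−A²−y'²−z²)/(2L)=-0.1299
  θ2 = atan2(B,A) + arccos(C/0.4152) = 0.4364
rotate P by −φ3: (-0.0739, -0.0393, -0.4123)
  A=0.1939, B=-0.4123, C=(l²−L²−A²−y'²−z²)/(2L)=-0.2265
  θ3 = atan2(B,A) + arccos(C/0.4556) = 0.9600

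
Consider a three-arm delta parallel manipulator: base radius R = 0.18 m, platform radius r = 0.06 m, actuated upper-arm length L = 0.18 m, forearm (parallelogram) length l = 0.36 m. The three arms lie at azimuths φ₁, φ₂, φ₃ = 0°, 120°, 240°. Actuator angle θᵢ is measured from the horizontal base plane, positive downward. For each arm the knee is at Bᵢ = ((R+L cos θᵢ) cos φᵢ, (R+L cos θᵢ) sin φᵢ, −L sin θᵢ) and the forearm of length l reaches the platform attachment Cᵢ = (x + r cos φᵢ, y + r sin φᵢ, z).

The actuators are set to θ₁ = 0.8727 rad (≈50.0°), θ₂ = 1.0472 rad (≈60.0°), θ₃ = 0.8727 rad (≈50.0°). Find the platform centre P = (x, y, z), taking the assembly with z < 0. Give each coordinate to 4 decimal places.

(0.0163, -0.0282, -0.4219)

S1 = (0.2357·cos0.0°, 0.2357·sin0.0°, -0.1379) = (0.2357, 0.0000, -0.1379)
arm 2 at φ=120.0°: e+L cos θ2 = 0.2100;  S2 = (-0.1050, 0.1819, -0.1559)
S3 = (0.2357·cos240.0°, 0.2357·sin240.0°, -0.1379) = (-0.1178, -0.2041, -0.1379)
subtract pairs → two planes through P
linear system: -0.6814x+0.3637y = -0.0062−-0.0360z; -0.7071x+-0.4082y = 0.0000−0.0000z
det = 0.5354;  x = 0.0047+-0.0274z,  y = -0.0081+0.0475z
into |P−S₁|² = l²: 1.0030z² + 0.2877z + -0.0572 = 0;  Δ = 0.3121;  z = -0.4219 or 0.1351 → z<0 root = -0.4219
x = 0.0163, y = -0.0282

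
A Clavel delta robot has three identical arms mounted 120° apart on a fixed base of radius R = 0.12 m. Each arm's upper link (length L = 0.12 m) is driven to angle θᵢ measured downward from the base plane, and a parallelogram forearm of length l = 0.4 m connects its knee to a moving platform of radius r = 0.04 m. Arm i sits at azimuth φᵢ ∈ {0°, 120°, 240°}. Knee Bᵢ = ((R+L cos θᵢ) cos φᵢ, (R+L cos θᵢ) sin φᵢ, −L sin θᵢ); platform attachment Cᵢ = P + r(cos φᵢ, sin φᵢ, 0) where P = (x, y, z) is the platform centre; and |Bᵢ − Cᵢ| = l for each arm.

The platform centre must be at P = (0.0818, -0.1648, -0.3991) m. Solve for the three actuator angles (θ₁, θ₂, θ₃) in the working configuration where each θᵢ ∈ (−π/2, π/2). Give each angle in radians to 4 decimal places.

arm 1 (φ=0.0°): x'=0.0818, y'=-0.1648
  e−x'=-0.0018;  (l²−L²−(e−x')²−y'²−z²)/2L = -0.1702
  γ=atan2(-0.3991,-0.0018)=-1.5753;  ψ=arccos(-0.4264)=2.0113;  θ1=γ+ψ≈0.4360
φ2=120.0° → target in arm frame (-0.1836, 0.0116)
  e−x'=0.2636;  (l²−L²−(e−x')²−y'²−z²)/2L = -0.3471
  γ=atan2(-0.3991,0.2636)=-0.9870;  ψ=arccos(-0.7257)=2.3829;  θ2=γ+ψ≈1.3959
φ3=240.0° → target in arm frame (0.1018, 0.1532)
  A=-0.0218, B=-0.3991, C=(l²−L²−A²−y'²−z²)/(2L)=-0.1568
  √(A²+B²)=0.3997;  θ3 = -1.6254+1.9740 ≈ 0.3486

θ₁ = 0.4360, θ₂ = 1.3959, θ₃ = 0.3486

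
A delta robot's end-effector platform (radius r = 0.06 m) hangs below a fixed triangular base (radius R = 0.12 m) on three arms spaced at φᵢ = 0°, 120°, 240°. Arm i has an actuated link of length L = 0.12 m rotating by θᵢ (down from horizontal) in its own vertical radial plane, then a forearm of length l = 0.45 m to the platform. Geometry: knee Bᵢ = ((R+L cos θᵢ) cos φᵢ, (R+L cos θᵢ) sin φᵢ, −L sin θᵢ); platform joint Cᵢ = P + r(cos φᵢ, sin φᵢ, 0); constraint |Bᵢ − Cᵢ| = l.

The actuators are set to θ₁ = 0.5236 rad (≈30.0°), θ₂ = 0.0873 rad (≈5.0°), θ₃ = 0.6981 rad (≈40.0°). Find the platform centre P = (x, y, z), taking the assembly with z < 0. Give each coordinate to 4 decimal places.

centre 1 = (0.1639·cos0.0°, 0.1639·sin0.0°, -0.0600) = (0.1639, 0.0000, -0.0600)
φ2=120.0°: virtual centre (-0.0898, 0.1555, -0.0105), radius l
arm 3 at φ=240.0°: ρ3 = 0.1519;  centre 3 = (-0.0760, -0.1316, -0.0771)
|centre ₂|²−|centre ₁|² = 0.0019;  |centre ₃|²−|centre ₁|² = -0.0014
linear system: -0.5074x+0.3110y = 0.0019−0.0991z; -0.4798x+-0.2631y = -0.0014−-0.0343z
det = 0.2827;  x = -0.0002+0.0545z,  y = 0.0058+-0.2296z
into |P−centre ₁|² = l²: 1.0557z² + 0.0995z + -0.1719 = 0;  Δ = 0.7360;  z = -0.4534 or 0.3592 → z<0 root = -0.4534
x = -0.0249, y = 0.1099

(-0.0249, 0.1099, -0.4534)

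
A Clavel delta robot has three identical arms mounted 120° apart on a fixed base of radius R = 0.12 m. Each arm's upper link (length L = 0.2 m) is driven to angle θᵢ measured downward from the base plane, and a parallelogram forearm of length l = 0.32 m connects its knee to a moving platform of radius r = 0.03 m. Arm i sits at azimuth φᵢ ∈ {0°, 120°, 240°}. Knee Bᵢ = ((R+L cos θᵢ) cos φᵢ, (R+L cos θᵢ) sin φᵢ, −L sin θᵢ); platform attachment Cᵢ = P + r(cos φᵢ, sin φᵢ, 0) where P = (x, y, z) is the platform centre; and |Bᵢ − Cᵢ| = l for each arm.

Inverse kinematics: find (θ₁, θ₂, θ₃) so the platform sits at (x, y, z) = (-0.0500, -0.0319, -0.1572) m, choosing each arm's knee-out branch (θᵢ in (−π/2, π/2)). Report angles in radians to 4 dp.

θ₁ = 0.5234, θ₂ = 0.1741, θ₃ = -0.3489

rotate P by −φ1: (-0.0500, -0.0319, -0.1572)
  e−x'=0.1400;  (l²−L²−(e−x')²−y'²−z²)/2L = 0.0427
  γ=atan2(-0.1572,0.1400)=-0.8432;  ψ=arccos(0.2027)=1.3666;  θ1=γ+ψ≈0.5234
arm 2 (φ=120.0°): x'=-0.0026, y'=0.0593
  A=0.0926, B=-0.1572, C=(l²−L²−A²−y'²−z²)/(2L)=0.0640
  γ=atan2(-0.1572,0.0926)=-1.0383;  ψ=arccos(0.3507)=1.2124;  θ2=γ+ψ≈0.1741
arm 3 (φ=240.0°): x'=0.0526, y'=-0.0274
  A cos θ + B sin θ = C:  0.0374·cos θ + -0.1572·sin θ = 0.0889
  θ3 = atan2(B,A) + arccos(C/0.1616) = -0.3489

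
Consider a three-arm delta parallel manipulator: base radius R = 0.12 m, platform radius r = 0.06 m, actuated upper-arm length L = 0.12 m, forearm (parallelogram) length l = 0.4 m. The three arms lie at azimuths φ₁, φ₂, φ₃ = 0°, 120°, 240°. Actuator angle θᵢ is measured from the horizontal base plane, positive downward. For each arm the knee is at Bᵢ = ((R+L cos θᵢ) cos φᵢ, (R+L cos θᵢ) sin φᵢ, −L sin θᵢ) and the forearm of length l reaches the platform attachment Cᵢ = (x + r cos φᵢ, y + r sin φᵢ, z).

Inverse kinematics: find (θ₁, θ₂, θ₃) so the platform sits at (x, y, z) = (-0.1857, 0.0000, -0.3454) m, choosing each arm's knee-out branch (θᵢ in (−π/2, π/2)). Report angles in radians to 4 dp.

θ₁ = 0.9598, θ₂ = -0.0871, θ₃ = -0.0871

rotate P by −φ1: (-0.1857, 0.0000, -0.3454)
  A cos θ + B sin θ = C:  0.2457·cos θ + -0.3454·sin θ = -0.1420
  θ1 = atan2(B,A) + arccos(C/0.4239) = 0.9598
φ2=120.0° → target in arm frame (0.0928, 0.1608)
  A cos θ + B sin θ = C:  -0.0328·cos θ + -0.3454·sin θ = -0.0027
  θ2 = atan2(B,A) + arccos(C/0.3470) = -0.0871
rotate P by −φ3: (0.0929, -0.1608, -0.3454)
  e−x'=-0.0329;  (l²−L²−(e−x')²−y'²−z²)/2L = -0.0027
  γ=atan2(-0.3454,-0.0329)=-1.6656;  ψ=arccos(-0.0077)=1.5785;  θ3=γ+ψ≈-0.0871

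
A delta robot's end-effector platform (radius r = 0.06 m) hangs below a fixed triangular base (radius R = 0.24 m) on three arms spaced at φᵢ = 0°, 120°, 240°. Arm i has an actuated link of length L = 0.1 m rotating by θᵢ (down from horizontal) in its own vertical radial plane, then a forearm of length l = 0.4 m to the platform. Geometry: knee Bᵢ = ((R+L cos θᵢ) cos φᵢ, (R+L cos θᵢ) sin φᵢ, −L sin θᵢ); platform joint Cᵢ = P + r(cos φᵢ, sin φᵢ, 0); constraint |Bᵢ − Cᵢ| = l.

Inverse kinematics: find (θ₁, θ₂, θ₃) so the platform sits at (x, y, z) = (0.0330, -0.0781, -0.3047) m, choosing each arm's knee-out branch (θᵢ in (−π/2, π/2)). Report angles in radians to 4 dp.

θ₁ = -0.0008, θ₂ = 0.8726, θ₃ = -0.1748

arm 1 (φ=0.0°): x'=0.0330, y'=-0.0781
  A=0.1470, B=-0.3047, C=(l²−L²−A²−y'²−z²)/(2L)=0.1472
  γ=atan2(-0.3047,0.1470)=-1.1213;  ψ=arccos(0.4352)=1.1205;  θ1=γ+ψ≈-0.0008
rotate P by −φ2: (-0.0841, 0.0105, -0.3047)
  e−x'=0.2641;  (l²−L²−(e−x')²−y'²−z²)/2L = -0.0636
  θ2 = atan2(B,A) + arccos(C/0.4032) = 0.8726
φ3=240.0° → target in arm frame (0.0511, 0.0676)
  A=0.1289, B=-0.3047, C=(l²−L²−A²−y'²−z²)/(2L)=0.1799
  √(A²+B²)=0.3308;  θ3 = -1.1707+0.9959 ≈ -0.1748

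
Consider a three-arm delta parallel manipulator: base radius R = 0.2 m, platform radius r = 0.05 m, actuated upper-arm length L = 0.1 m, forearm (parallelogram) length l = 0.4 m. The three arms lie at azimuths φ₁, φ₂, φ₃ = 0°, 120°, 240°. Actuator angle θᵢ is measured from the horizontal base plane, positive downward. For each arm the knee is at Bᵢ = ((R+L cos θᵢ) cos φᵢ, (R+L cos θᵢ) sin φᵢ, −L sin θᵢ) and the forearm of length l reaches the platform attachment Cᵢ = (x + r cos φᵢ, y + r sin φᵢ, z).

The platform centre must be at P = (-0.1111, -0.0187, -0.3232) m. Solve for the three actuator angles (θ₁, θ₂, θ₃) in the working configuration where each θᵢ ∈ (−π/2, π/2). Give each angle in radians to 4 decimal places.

θ₁ = 0.9597, θ₂ = -0.0004, θ₃ = -0.2622

arm 1 (φ=0.0°): x'=-0.1111, y'=-0.0187
  A cos θ + B sin θ = C:  0.2611·cos θ + -0.3232·sin θ = -0.1149
  γ=atan2(-0.3232,0.2611)=-0.8913;  ψ=arccos(-0.2766)=1.8510;  θ1=γ+ψ≈0.9597
rotate P by −φ2: (0.0394, 0.1056, -0.3232)
  e−x'=0.1106;  (l²−L²−(e−x')²−y'²−z²)/2L = 0.1108
  θ2 = atan2(B,A) + arccos(C/0.3416) = -0.0004
arm 3 (φ=240.0°): x'=0.0717, y'=-0.0869
  e−x'=0.0783;  (l²−L²−(e−x')²−y'²−z²)/2L = 0.1594
  √(A²+B²)=0.3325;  θ3 = -1.3332+1.0710 ≈ -0.2622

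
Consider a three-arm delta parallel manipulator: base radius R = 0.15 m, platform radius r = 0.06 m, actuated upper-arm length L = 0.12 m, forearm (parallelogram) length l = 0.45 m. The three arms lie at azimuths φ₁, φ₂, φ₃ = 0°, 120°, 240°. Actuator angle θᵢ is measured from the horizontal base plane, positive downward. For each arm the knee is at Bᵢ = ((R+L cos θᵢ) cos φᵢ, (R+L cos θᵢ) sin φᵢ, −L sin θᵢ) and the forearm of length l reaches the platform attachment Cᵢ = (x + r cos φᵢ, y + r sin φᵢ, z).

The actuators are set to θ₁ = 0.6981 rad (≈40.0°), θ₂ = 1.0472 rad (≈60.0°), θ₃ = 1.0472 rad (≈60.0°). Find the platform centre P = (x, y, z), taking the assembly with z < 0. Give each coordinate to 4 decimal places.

S1 = (0.1819·cos0.0°, 0.1819·sin0.0°, -0.0771) = (0.1819, 0.0000, -0.0771)
S2 = (0.1500·cos120.0°, 0.1500·sin120.0°, -0.1039) = (-0.0750, 0.1299, -0.1039)
arm 3 at φ=240.0°: (R−r)+L cos θ3 = 0.1500;  S3 = (-0.0750, -0.1299, -0.1039)
|S₂|²−|S₁|² = -0.0057;  |S₃|²−|S₁|² = -0.0057
linear system: -0.5139x+0.2598y = -0.0057−-0.0536z; -0.5139x+-0.2598y = -0.0057−-0.0536z
det = 0.2670;  x = 0.0112+-0.1043z,  y = 0.0000+0.0000z
quadratic in z: (1.0109)z²+(0.1899)z+(-0.1674)=0, √Δ=0.8443 → z ∈ {-0.5115, 0.3237}; z = -0.5115 (taking z<0)
x = 0.0645, y = 0.0000

(0.0645, 0.0000, -0.5115)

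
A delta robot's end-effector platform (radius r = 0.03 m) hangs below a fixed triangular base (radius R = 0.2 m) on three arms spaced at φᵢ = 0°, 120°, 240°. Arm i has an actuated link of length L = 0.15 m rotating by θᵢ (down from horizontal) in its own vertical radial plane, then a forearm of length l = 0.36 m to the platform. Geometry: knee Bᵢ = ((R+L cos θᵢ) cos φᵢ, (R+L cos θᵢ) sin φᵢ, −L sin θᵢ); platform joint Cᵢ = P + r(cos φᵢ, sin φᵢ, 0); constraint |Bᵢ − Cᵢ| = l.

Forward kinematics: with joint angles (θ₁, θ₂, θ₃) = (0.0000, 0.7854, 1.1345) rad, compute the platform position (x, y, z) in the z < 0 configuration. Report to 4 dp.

centre 1 = (0.3200·cos0.0°, 0.3200·sin0.0°, 0.0000) = (0.3200, 0.0000, 0.0000)
centre 2 = (0.2761·cos120.0°, 0.2761·sin120.0°, -0.1061) = (-0.1380, 0.2391, -0.1061)
φ3=240.0°: virtual centre (-0.1167, -0.2021, -0.1359), radius l
eliminate P² terms by subtracting sphere 1 from 2 and 3
linear system: -0.9161x+0.4782y = -0.0149−-0.2121z; -0.8734x+-0.4042y = -0.0294−-0.2719z
det = 0.7879;  x = 0.0255+-0.2738z,  y = 0.0177+-0.0810z
into |P−centre ₁|² = l²: 1.0815z² + 0.1584z + -0.0426 = 0;  Δ = 0.2093;  z = -0.2847 or 0.1383 → z<0 root = -0.2847
x = 0.1035, y = 0.0407

(0.1035, 0.0407, -0.2847)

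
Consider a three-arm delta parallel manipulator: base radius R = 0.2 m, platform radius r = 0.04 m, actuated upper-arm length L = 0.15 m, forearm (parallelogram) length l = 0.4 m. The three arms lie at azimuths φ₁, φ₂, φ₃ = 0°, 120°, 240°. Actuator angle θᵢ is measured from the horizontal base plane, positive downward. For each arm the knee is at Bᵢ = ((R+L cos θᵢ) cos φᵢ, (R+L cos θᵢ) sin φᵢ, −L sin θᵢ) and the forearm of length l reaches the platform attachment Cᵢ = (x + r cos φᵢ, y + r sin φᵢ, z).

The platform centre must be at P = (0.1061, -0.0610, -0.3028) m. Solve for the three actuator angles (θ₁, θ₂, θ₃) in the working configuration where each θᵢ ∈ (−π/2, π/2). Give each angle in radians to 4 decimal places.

θ₁ = -0.2625, θ₂ = 0.9598, θ₃ = 0.4364

arm 1 (φ=0.0°): x'=0.1061, y'=-0.0610
  A=0.0539, B=-0.3028, C=(l²−L²−A²−y'²−z²)/(2L)=0.1306
  √(A²+B²)=0.3076;  θ1 = -1.3946+1.1322 ≈ -0.2625
φ2=120.0° → target in arm frame (-0.1059, -0.0614)
  A cos θ + B sin θ = C:  0.2659·cos θ + -0.3028·sin θ = -0.0955
  θ2 = atan2(B,A) + arccos(C/0.4030) = 0.9598
rotate P by −φ3: (-0.0002, 0.1224, -0.3028)
  A cos θ + B sin θ = C:  0.1602·cos θ + -0.3028·sin θ = 0.0172
  θ3 = atan2(B,A) + arccos(C/0.3426) = 0.4364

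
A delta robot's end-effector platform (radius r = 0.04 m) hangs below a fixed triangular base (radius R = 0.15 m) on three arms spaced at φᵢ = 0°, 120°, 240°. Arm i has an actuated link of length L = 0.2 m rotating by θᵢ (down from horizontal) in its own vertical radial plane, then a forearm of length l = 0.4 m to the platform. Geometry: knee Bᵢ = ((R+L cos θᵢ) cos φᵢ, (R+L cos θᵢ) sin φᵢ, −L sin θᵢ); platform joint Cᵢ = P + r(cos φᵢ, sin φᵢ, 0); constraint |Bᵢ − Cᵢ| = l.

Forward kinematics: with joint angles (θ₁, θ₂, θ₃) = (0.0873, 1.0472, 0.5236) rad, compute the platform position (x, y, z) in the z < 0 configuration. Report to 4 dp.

arm 1 at φ=0.0°: (R−r)+L cos θ1 = 0.3092;  O1 = (0.3092, 0.0000, -0.0174)
arm 2 at φ=120.0°: (R−r)+L cos θ2 = 0.2100;  O2 = (-0.1050, 0.1819, -0.1732)
arm 3 at φ=240.0°: (R−r)+L cos θ3 = 0.2832;  O3 = (-0.1416, -0.2453, -0.1000)
|O₂|²−|O₁|² = -0.0218;  |O₃|²−|O₁|² = -0.0057
[-0.8285 0.3637 -0.3115]·P = -0.0218;  [-0.9017 -0.4905 -0.1651]·P = -0.0057
Cramer: x(z) = 0.0174-0.2899z;  y(z) = -0.0203+0.1962z
sphere 1 gives Az²+Bz+C=0 with A=1.1225, B=0.1961, C=-0.0741;  B²−4AC=0.3713;  roots -0.3587, 0.1841;  negative root z = -0.3587
x = 0.1214, y = -0.0907

(0.1214, -0.0907, -0.3587)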